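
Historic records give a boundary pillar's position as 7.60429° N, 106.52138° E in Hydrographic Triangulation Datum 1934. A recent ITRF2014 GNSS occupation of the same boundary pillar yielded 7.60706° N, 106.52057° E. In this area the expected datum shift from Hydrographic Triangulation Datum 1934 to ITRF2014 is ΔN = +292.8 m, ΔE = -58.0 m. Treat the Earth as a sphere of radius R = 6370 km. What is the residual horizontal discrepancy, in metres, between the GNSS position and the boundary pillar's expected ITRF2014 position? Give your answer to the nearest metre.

35 m

Observed coordinate differences: Δφ = +0.00277°, Δλ = -0.00081°.
Converting to metres (1° lat = 111177 m, cos φ = 0.991206): observed ΔN = 308.0 m, observed ΔE = -89.3 m.
Subtracting the expected shift leaves a residual of 308.0 − (292.8) = 15.2 m north and -89.3 − (-58.0) = -31.3 m east.
Residual distance = √(15.2² + (-31.3)²) = 34.7 m.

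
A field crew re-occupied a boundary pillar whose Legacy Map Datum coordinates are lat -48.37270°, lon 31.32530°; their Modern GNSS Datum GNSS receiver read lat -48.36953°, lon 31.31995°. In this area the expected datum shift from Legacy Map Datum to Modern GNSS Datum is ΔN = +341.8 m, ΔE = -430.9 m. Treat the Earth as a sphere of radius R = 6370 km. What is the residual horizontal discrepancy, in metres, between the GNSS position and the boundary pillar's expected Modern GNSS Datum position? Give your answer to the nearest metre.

Observed coordinate differences: Δφ = +0.00317°, Δλ = -0.00535°.
Converting to metres (1° lat = 111177 m, cos φ = 0.664282): observed ΔN = 352.4 m, observed ΔE = -395.1 m.
Subtracting the expected shift leaves a residual of 352.4 − (341.8) = 10.6 m north and -395.1 − (-430.9) = 35.8 m east.
Residual distance = √(10.6² + 35.8²) = 37.3 m.

37 m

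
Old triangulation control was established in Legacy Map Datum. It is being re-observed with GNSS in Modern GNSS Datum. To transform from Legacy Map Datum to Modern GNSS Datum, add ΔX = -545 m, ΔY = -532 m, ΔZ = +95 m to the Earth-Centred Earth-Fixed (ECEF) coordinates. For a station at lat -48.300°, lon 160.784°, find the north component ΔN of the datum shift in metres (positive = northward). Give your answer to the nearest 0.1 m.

ΔN = 316.7 m

The local north axis is (−sin φ cos λ, −sin φ sin λ, cos φ), giving ΔN = 384.246 − 130.734 + 63.197 = 316.71 m.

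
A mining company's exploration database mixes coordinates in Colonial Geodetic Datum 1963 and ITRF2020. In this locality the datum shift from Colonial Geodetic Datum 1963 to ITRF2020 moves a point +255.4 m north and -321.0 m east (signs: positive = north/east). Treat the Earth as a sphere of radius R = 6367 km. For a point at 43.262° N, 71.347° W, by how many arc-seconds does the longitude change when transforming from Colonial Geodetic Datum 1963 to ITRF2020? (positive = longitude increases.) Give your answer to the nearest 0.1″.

Δλ = -14.3″

At latitude 43.262°, cos φ = 0.728227.
One radian of longitude at latitude φ spans R cos φ, so Δλ = ΔE / (R cos φ) = -321.0 / (6367000 × 0.728227) = -6.9231e-05 rad = -14.280″.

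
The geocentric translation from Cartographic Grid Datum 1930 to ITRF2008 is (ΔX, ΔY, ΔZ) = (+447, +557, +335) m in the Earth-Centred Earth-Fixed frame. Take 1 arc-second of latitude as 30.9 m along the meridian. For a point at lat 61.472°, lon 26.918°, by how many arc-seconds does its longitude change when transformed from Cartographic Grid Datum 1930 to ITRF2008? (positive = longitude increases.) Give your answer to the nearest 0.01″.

Δλ = 19.94″

sin φ = 0.878584, cos φ = 0.477588, sin λ = 0.452715, cos λ = 0.891655.
East component: ΔE = −sin λ·ΔX + cos λ·ΔY = −(0.452715)(447) + (0.891655)(557) = 294.29 m.
1° of latitude spans 3600 × 30.90 = 111240 m; at latitude φ, 1° of longitude spans that × cos φ = 53126.9 m, so Δλ = 294.29 / 53126.9 × 3600 = 19.942″.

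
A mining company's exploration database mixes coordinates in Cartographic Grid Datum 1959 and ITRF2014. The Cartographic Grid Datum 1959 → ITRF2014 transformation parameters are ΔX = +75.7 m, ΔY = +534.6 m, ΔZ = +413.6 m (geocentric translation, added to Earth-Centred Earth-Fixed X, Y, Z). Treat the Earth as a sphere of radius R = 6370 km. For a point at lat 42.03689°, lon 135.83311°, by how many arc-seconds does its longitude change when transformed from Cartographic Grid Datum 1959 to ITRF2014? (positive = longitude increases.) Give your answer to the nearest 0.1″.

Δλ = -19.0″

sin φ = 0.669609, cos φ = 0.742714, sin λ = 0.696751, cos λ = -0.717313.
East component: ΔE = −sin λ·ΔX + cos λ·ΔY = −(0.696751)(75.7) + (-0.717313)(534.6) = -436.22 m.
1° of latitude spans πR/180 = 111177 m; at latitude φ, 1° of longitude spans that × cos φ = 82573.0 m, so Δλ = -436.22 / 82573.0 × 3600 = -19.018″.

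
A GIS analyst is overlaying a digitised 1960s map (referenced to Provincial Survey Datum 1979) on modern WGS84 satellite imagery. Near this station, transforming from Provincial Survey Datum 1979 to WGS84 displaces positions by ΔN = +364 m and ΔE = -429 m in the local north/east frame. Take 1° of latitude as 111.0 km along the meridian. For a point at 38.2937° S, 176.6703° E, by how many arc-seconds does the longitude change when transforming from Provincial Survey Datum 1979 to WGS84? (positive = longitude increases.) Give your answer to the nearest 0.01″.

Δλ = -17.73″

At latitude -38.2937°, cos φ = 0.784845.
1° of longitude at this latitude = 111.0 × cos φ = 87.12 km, so Δλ = -429.0 / 87117.7 = -0.0049244° = -17.728″.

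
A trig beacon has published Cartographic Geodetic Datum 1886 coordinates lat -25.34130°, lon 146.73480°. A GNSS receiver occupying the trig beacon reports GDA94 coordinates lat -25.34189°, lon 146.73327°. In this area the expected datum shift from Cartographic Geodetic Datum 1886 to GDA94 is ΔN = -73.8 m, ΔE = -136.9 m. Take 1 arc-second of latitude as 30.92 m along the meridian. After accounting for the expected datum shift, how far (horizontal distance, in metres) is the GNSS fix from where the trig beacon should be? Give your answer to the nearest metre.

Observed coordinate differences: Δφ = -0.00059°, Δλ = -0.00153°.
Converting to metres (1° lat = 111312 m, cos φ = 0.903774): observed ΔN = -65.7 m, observed ΔE = -153.9 m.
Subtracting the expected shift leaves a residual of -65.7 − (-73.8) = 8.1 m north and -153.9 − (-136.9) = -17.0 m east.
Residual distance = √(8.1² + (-17.0)²) = 18.9 m.

19 m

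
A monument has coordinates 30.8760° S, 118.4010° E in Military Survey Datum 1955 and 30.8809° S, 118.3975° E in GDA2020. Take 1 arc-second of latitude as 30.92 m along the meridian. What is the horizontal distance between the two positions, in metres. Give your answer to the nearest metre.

Δφ = -30.8809° − -30.8760° = -0.0049°; Δλ = 118.3975° − 118.4010° = -0.0035°.
1° of latitude = 3600 × 30.92 = 111312 m.
ΔN = Δφ × 111312 = -545.4 m; ΔE = Δλ × 111312 × cos(-30.8760°) = -0.0035 × 111312 × 0.858280 = -334.4 m.
Distance = √(ΔE² + ΔN²) = √((-334.4)² + (-545.4)²) = 639.8 m.

640 m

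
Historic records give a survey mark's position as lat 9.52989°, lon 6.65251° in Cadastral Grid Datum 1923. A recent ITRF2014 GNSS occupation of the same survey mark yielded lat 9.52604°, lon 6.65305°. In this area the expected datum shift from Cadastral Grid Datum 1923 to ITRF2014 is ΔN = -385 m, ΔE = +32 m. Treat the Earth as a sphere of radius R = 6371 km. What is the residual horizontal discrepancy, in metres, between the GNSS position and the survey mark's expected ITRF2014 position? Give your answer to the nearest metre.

Observed coordinate differences: Δφ = -0.00385°, Δλ = +0.00054°.
Converting to metres (1° lat = 111195 m, cos φ = 0.986199): observed ΔN = -428.1 m, observed ΔE = 59.2 m.
Subtracting the expected shift leaves a residual of -428.1 − (-385) = -43.1 m north and 59.2 − (32) = 27.2 m east.
Residual distance = √((-43.1)² + 27.2²) = 51.0 m.

51 m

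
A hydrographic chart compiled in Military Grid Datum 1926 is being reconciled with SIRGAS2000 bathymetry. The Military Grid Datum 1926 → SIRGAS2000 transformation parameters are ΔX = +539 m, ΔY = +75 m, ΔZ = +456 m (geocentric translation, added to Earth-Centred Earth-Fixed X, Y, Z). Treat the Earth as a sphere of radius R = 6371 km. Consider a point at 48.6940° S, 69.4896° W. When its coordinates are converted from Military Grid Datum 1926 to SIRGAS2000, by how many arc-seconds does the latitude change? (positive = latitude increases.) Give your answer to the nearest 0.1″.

sin φ = -0.751195, cos φ = 0.660080, sin λ = -0.936609, cos λ = 0.350377.
North component: ΔN = −sin φ cos λ·ΔX − sin φ sin λ·ΔY + cos φ·ΔZ = −(-0.751195)(0.350377)(539) − (-0.751195)(-0.936609)(75) + (0.660080)(456) = 390.09 m.
1° of latitude spans πR/180 = 111195 m, so Δφ = 390.09 / 111195 × 3600 = 12.630″.

Δφ = 12.6″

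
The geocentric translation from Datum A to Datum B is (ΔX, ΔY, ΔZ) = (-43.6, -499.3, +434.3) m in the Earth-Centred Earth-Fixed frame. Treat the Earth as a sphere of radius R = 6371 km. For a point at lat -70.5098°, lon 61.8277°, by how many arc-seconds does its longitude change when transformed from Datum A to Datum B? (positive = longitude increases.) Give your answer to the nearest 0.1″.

Δλ = -19.1″

sin φ = -0.942699, cos φ = 0.333646, sin λ = 0.881532, cos λ = 0.472125.
East component: ΔE = −sin λ·ΔX + cos λ·ΔY = −(0.881532)(-43.6) + (0.472125)(-499.3) = -197.30 m.
1° of latitude spans πR/180 = 111195 m; at latitude φ, 1° of longitude spans that × cos φ = 37099.7 m, so Δλ = -197.30 / 37099.7 × 3600 = -19.145″.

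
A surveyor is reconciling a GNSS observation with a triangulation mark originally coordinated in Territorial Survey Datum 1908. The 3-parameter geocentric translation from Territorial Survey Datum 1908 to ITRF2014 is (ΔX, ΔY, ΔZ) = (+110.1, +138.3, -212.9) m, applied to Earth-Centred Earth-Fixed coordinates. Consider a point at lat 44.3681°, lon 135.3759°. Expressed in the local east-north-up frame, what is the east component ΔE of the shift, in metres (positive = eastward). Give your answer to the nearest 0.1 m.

The local east axis at (φ, λ) is (−sin λ, cos λ, 0), so ΔE = −sin(135.3759°)·110.1 + cos(135.3759°)·138.3 = -175.77 m.

ΔE = -175.8 m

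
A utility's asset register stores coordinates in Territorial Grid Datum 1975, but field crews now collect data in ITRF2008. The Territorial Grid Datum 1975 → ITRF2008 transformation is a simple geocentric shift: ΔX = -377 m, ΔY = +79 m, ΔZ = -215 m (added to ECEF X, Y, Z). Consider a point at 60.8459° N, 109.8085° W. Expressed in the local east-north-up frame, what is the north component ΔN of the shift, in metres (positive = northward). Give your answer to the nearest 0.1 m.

ΔN = -151.4 m

The local north axis is (−sin φ cos λ, −sin φ sin λ, cos φ), giving ΔN = -111.572 + 64.909 − 104.739 = -151.40 m.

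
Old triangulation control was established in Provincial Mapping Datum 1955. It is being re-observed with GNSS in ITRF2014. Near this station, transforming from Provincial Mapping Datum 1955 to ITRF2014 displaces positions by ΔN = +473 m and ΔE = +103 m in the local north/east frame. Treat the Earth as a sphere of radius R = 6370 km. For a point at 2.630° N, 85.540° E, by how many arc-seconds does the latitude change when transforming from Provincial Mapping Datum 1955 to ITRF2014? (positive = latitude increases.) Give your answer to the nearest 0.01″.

Δφ = 15.32″

On a sphere of radius R, 1 rad of latitude = R, so Δφ = ΔN / R = 473.0 / 6370000 = 7.4254e-05 rad = 15.316″.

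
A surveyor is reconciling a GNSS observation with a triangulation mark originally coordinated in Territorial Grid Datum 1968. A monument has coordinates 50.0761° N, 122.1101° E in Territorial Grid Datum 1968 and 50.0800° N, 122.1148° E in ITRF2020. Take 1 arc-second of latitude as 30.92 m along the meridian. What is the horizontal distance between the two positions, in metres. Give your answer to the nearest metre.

549 m

Δφ = 50.0800° − 50.0761° = +0.0039°; Δλ = 122.1148° − 122.1101° = +0.0047°.
1° of latitude = 3600 × 30.92 = 111312 m.
ΔN = Δφ × 111312 = 434.1 m; ΔE = Δλ × 111312 × cos(50.0761°) = +0.0047 × 111312 × 0.641770 = 335.8 m.
Distance = √(ΔE² + ΔN²) = √(335.8² + 434.1²) = 548.8 m.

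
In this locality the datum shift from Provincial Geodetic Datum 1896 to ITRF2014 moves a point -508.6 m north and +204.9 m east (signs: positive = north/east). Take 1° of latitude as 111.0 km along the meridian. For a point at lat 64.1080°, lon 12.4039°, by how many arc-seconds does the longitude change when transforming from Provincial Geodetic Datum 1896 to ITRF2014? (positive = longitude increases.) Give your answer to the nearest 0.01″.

Δλ = 15.22″

At latitude 64.1080°, cos φ = 0.436676.
1° of longitude at this latitude = 111.0 × cos φ = 48.47 km, so Δλ = 204.9 / 48471.1 = 0.0042273° = 15.218″.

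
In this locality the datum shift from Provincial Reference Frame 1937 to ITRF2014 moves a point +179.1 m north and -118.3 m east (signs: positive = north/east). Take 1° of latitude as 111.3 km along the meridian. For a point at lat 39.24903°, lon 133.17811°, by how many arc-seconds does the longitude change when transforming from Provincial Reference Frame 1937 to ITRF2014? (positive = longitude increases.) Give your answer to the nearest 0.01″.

Δλ = -4.94″

At latitude 39.24903°, cos φ = 0.774403.
1° of longitude at this latitude = 111.3 × cos φ = 86.19 km, so Δλ = -118.3 / 86191.1 = -0.0013725° = -4.941″.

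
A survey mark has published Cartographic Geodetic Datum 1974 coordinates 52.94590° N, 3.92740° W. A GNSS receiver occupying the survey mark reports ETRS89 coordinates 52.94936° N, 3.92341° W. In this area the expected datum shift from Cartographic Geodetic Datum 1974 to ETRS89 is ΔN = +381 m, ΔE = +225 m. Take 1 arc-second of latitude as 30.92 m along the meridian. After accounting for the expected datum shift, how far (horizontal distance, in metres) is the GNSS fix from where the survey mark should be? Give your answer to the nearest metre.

43 m

Observed coordinate differences: Δφ = +0.00346°, Δλ = +0.00399°.
Converting to metres (1° lat = 111312 m, cos φ = 0.602569): observed ΔN = 385.1 m, observed ΔE = 267.6 m.
Subtracting the expected shift leaves a residual of 385.1 − (381) = 4.1 m north and 267.6 − (225) = 42.6 m east.
Residual distance = √(4.1² + 42.6²) = 42.8 m.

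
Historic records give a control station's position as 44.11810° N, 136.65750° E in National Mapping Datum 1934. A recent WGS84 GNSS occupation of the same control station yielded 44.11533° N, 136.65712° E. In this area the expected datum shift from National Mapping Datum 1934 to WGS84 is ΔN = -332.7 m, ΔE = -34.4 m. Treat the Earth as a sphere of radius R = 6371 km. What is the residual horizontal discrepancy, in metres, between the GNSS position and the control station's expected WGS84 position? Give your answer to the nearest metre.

25 m

Observed coordinate differences: Δφ = -0.00277°, Δλ = -0.00038°.
Converting to metres (1° lat = 111195 m, cos φ = 0.717906): observed ΔN = -308.0 m, observed ΔE = -30.3 m.
Subtracting the expected shift leaves a residual of -308.0 − (-332.7) = 24.7 m north and -30.3 − (-34.4) = 4.1 m east.
Residual distance = √(24.7² + 4.1²) = 25.0 m.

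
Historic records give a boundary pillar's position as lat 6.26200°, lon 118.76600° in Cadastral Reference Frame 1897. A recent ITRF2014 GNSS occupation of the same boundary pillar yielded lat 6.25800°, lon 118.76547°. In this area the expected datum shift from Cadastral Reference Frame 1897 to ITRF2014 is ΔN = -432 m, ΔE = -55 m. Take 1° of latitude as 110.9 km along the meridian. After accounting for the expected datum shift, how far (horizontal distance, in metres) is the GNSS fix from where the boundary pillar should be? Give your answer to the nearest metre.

Observed coordinate differences: Δφ = -0.00400°, Δλ = -0.00053°.
Converting to metres (1° lat = 110900 m, cos φ = 0.994034): observed ΔN = -443.6 m, observed ΔE = -58.4 m.
Subtracting the expected shift leaves a residual of -443.6 − (-432) = -11.6 m north and -58.4 − (-55) = -3.4 m east.
Residual distance = √((-11.6)² + (-3.4)²) = 12.1 m.

12 m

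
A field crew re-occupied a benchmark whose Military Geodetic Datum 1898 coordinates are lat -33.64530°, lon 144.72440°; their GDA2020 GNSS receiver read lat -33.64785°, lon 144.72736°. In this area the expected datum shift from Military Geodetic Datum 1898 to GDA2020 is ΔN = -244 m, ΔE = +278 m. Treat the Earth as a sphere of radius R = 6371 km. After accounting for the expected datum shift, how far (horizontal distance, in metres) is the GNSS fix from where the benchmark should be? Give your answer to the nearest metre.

Observed coordinate differences: Δφ = -0.00255°, Δλ = +0.00296°.
Converting to metres (1° lat = 111195 m, cos φ = 0.832483): observed ΔN = -283.5 m, observed ΔE = 274.0 m.
Subtracting the expected shift leaves a residual of -283.5 − (-244) = -39.5 m north and 274.0 − (278) = -4.0 m east.
Residual distance = √((-39.5)² + (-4.0)²) = 39.7 m.

40 m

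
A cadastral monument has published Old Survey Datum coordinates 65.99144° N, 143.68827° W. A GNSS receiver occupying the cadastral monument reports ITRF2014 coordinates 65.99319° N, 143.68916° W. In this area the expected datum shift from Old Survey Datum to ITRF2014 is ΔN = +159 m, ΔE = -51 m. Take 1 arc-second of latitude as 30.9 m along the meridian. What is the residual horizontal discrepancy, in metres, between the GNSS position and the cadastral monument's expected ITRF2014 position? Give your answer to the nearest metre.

Observed coordinate differences: Δφ = +0.00175°, Δλ = -0.00089°.
Converting to metres (1° lat = 111240 m, cos φ = 0.406873): observed ΔN = 194.7 m, observed ΔE = -40.3 m.
Subtracting the expected shift leaves a residual of 194.7 − (159) = 35.7 m north and -40.3 − (-51) = 10.7 m east.
Residual distance = √(35.7² + 10.7²) = 37.2 m.

37 m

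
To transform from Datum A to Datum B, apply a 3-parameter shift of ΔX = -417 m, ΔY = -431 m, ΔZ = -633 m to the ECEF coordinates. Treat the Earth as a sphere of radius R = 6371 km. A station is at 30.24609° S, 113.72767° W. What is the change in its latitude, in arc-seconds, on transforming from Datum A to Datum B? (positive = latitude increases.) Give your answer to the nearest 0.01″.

Δφ = -8.53″

sin φ = -0.503715, cos φ = 0.863870, sin λ = -0.915468, cos λ = -0.402390.
North component: ΔN = −sin φ cos λ·ΔX − sin φ sin λ·ΔY + cos φ·ΔZ = −(-0.503715)(-0.402390)(-417) − (-0.503715)(-0.915468)(-431) + (0.863870)(-633) = -263.56 m.
1° of latitude spans πR/180 = 111195 m, so Δφ = -263.56 / 111195 × 3600 = -8.533″.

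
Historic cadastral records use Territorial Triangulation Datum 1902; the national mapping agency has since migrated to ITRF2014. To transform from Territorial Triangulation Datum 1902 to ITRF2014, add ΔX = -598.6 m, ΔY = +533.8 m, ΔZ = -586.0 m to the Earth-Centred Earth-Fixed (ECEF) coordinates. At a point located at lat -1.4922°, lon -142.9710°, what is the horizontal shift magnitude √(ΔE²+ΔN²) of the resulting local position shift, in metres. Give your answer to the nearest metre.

978 m

At φ = -1.4922°, λ = -142.9710°: sin φ = -0.026041, cos φ = 0.999661, sin λ = -0.602219, cos λ = -0.798331.
ΔE = −sin λ·ΔX + cos λ·ΔY = −(-0.602219)·(-598.6) + (-0.798331)·(533.8) = -786.64 m.
ΔN = −sin φ cos λ·ΔX − sin φ sin λ·ΔY + cos φ·ΔZ = −(-0.026041)(-0.798331)(-598.6) − (-0.026041)(-0.602219)(533.8) + (0.999661)(-586.0) = -581.73 m.
Horizontal magnitude = √(ΔE² + ΔN²) = √((-786.64)² + (-581.73)²) = 978.37 m.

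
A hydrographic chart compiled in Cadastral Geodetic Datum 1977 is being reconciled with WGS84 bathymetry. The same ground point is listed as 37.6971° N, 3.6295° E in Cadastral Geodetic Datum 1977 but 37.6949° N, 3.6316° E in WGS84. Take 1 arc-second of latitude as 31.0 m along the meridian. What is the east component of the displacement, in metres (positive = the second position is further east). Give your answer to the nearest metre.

Δφ = 37.6949° − 37.6971° = -0.0022°; Δλ = 3.6316° − 3.6295° = +0.0021°.
1° of latitude = 3600 × 31.00 = 111600 m.
ΔN = Δφ × 111600 = -245.5 m; ΔE = Δλ × 111600 × cos(37.6971°) = +0.0021 × 111600 × 0.791254 = 185.4 m.

ΔE = 185 m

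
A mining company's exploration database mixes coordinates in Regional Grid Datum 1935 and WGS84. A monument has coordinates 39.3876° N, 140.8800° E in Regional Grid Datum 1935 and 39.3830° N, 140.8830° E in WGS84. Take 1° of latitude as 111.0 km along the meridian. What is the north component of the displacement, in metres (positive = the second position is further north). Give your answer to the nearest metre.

Δφ = 39.3830° − 39.3876° = -0.0046°; Δλ = 140.8830° − 140.8800° = +0.0030°.
ΔN = Δφ × 111000 = -510.6 m; ΔE = Δλ × 111000 × cos(39.3876°) = +0.0030 × 111000 × 0.772871 = 257.4 m.

ΔN = -511 m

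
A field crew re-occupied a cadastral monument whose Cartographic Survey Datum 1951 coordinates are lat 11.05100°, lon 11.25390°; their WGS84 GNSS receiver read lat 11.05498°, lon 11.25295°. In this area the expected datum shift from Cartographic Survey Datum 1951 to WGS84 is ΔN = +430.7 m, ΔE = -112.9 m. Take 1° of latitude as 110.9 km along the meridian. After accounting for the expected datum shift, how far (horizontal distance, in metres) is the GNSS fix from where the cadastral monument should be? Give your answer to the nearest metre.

Observed coordinate differences: Δφ = +0.00398°, Δλ = -0.00095°.
Converting to metres (1° lat = 110900 m, cos φ = 0.981457): observed ΔN = 441.4 m, observed ΔE = -103.4 m.
Subtracting the expected shift leaves a residual of 441.4 − (430.7) = 10.7 m north and -103.4 − (-112.9) = 9.5 m east.
Residual distance = √(10.7² + 9.5²) = 14.3 m.

14 m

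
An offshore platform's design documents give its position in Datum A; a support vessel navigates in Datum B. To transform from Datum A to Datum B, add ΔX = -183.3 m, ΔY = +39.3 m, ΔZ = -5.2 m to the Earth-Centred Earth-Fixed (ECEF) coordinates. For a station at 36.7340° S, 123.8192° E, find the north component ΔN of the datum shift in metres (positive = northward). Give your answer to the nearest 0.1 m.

At φ = -36.7340°, λ = 123.8192°: sin φ = -0.598101, cos φ = 0.801421, sin λ = 0.830798, cos λ = -0.556574.
ΔN = −sin φ cos λ·ΔX − sin φ sin λ·ΔY + cos φ·ΔZ = −(-0.598101)(-0.556574)(-183.3) − (-0.598101)(0.830798)(39.3) + (0.801421)(-5.2) = 76.38 m.

ΔN = 76.4 m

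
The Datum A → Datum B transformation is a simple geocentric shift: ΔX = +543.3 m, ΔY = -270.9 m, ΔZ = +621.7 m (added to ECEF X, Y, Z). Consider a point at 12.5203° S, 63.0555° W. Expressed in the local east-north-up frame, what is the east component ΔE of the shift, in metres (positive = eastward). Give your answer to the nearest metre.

ΔE = 362 m

The local east axis at (φ, λ) is (−sin λ, cos λ, 0), so ΔE = −sin(-63.0555°)·543.3 + cos(-63.0555°)·(-270.9) = 361.57 m.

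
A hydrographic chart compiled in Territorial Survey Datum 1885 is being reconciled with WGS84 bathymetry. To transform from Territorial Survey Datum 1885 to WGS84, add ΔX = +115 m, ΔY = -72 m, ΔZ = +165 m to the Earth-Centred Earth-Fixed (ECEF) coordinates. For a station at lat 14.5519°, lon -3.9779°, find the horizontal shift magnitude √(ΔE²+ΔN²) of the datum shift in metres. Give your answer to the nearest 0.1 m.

144.5 m

At φ = 14.5519°, λ = -3.9779°: sin φ = 0.251257, cos φ = 0.967920, sin λ = -0.069372, cos λ = 0.997591.
ΔE = −sin λ·ΔX + cos λ·ΔY = −(-0.069372)·(115) + (0.997591)·(-72) = -63.85 m.
ΔN = −sin φ cos λ·ΔX − sin φ sin λ·ΔY + cos φ·ΔZ = −(0.251257)(0.997591)(115) − (0.251257)(-0.069372)(-72) + (0.967920)(165) = 129.63 m.
Horizontal magnitude = √(ΔE² + ΔN²) = √((-63.85)² + 129.63²) = 144.50 m.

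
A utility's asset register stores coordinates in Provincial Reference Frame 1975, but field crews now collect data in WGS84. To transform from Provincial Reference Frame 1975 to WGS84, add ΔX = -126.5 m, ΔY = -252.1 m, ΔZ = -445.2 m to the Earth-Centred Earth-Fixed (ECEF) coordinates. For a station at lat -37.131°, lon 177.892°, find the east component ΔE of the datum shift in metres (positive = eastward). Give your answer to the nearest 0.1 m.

ΔE = 256.6 m

The local east axis at (φ, λ) is (−sin λ, cos λ, 0), so ΔE = −sin(177.892°)·(-126.5) + cos(177.892°)·(-252.1) = 256.58 m.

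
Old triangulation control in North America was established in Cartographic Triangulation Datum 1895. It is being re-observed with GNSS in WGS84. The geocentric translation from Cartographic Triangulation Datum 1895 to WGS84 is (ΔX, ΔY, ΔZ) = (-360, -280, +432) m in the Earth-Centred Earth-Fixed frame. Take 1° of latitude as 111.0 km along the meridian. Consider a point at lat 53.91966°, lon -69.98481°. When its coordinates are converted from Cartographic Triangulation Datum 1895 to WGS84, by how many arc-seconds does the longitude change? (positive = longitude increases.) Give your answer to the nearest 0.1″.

sin φ = 0.808192, cos φ = 0.588919, sin λ = -0.939602, cos λ = 0.342269.
East component: ΔE = −sin λ·ΔX + cos λ·ΔY = −(-0.939602)(-360) + (0.342269)(-280) = -434.09 m.
1° of latitude spans 111000 m; at latitude φ, 1° of longitude spans that × cos φ = 65370.0 m, so Δλ = -434.09 / 65370.0 × 3600 = -23.906″.

Δλ = -23.9″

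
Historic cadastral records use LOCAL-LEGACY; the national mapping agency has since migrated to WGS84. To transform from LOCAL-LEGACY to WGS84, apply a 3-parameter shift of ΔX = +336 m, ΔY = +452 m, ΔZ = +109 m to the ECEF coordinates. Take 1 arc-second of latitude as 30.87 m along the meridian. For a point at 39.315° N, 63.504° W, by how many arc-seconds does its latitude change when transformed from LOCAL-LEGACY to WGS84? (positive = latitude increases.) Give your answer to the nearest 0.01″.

Δφ = 7.96″

sin φ = 0.633583, cos φ = 0.773674, sin λ = -0.894966, cos λ = 0.446135.
North component: ΔN = −sin φ cos λ·ΔX − sin φ sin λ·ΔY + cos φ·ΔZ = −(0.633583)(0.446135)(336) − (0.633583)(-0.894966)(452) + (0.773674)(109) = 245.66 m.
1° of latitude spans 3600 × 30.87 = 111132 m, so Δφ = 245.66 / 111132 × 3600 = 7.958″.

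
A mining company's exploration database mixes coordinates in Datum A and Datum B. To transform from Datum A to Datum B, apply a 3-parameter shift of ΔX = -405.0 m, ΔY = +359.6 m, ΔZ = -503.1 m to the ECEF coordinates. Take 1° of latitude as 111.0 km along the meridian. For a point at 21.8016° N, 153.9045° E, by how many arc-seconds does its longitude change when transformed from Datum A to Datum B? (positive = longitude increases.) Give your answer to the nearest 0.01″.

sin φ = 0.371394, cos φ = 0.928475, sin λ = 0.439869, cos λ = -0.898062.
East component: ΔE = −sin λ·ΔX + cos λ·ΔY = −(0.439869)(-405.0) + (-0.898062)(359.6) = -144.80 m.
1° of latitude spans 111000 m; at latitude φ, 1° of longitude spans that × cos φ = 103060.8 m, so Δλ = -144.80 / 103060.8 × 3600 = -5.058″.

Δλ = -5.06″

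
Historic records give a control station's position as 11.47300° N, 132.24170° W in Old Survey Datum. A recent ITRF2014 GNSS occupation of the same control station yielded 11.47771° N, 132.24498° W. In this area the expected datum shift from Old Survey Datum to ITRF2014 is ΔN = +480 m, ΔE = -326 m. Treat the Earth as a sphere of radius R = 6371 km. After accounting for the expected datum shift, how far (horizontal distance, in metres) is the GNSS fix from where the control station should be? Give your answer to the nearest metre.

Observed coordinate differences: Δφ = +0.00471°, Δλ = -0.00328°.
Converting to metres (1° lat = 111195 m, cos φ = 0.980019): observed ΔN = 523.7 m, observed ΔE = -357.4 m.
Subtracting the expected shift leaves a residual of 523.7 − (480) = 43.7 m north and -357.4 − (-326) = -31.4 m east.
Residual distance = √(43.7² + (-31.4)²) = 53.9 m.

54 m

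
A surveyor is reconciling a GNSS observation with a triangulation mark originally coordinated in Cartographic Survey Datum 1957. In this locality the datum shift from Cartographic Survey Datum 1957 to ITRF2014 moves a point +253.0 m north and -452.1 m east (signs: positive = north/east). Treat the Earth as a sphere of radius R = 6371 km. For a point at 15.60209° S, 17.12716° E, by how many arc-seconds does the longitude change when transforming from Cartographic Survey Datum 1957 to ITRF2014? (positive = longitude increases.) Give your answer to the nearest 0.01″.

Δλ = -15.20″

At latitude -15.60209°, cos φ = 0.963153.
One radian of longitude at latitude φ spans R cos φ, so Δλ = ΔE / (R cos φ) = -452.1 / (6371000 × 0.963153) = -7.3677e-05 rad = -15.197″.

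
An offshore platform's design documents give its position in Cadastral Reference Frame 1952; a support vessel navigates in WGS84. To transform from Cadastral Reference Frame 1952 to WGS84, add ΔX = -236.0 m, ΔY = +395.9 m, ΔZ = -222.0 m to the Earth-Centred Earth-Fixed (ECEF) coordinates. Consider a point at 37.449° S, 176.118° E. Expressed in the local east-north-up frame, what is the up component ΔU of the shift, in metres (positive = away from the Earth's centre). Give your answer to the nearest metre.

ΔU = 343 m

At φ = -37.449°, λ = 176.118°: sin φ = -0.608055, cos φ = 0.793895, sin λ = 0.067702, cos λ = -0.997706.
ΔU = cos φ cos λ·ΔX + cos φ sin λ·ΔY + sin φ·ΔZ = (0.793895)(-0.997706)(-236.0) + (0.793895)(0.067702)(395.9) + (-0.608055)(-222.0) = 343.20 m.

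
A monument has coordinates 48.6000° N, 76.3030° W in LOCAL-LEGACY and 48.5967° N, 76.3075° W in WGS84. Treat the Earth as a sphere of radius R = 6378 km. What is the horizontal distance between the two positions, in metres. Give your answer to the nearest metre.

495 m

Δφ = 48.5967° − 48.6000° = -0.0033°; Δλ = -76.3075° − -76.3030° = -0.0045°.
1° along a meridian = πR/180 = 111317 m.
ΔN = Δφ × 111317 = -367.3 m; ΔE = Δλ × 111317 × cos(48.6000°) = -0.0045 × 111317 × 0.661312 = -331.3 m.
Distance = √(ΔE² + ΔN²) = √((-331.3)² + (-367.3)²) = 494.7 m.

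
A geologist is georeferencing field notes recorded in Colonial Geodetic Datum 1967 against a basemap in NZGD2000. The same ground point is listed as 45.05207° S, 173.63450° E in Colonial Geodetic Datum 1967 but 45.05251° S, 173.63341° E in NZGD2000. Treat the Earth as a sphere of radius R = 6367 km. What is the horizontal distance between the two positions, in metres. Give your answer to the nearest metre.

Δφ = -45.05251° − -45.05207° = -0.00044°; Δλ = 173.63341° − 173.63450° = -0.00109°.
1° along a meridian = πR/180 = 111125 m.
ΔN = Δφ × 111125 = -48.9 m; ΔE = Δλ × 111125 × cos(-45.05207°) = -0.00109 × 111125 × 0.706464 = -85.6 m.
Distance = √(ΔE² + ΔN²) = √((-85.6)² + (-48.9)²) = 98.6 m.

99 m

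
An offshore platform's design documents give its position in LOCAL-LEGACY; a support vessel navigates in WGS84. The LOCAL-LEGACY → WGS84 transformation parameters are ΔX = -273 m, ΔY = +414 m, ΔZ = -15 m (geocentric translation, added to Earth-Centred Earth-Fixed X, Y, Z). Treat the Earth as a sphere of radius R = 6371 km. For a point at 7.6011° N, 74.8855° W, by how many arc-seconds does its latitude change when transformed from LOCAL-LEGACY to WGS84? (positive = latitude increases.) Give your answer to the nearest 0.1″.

Δφ = 1.5″

sin φ = 0.132275, cos φ = 0.991213, sin λ = -0.965407, cos λ = 0.260749.
North component: ΔN = −sin φ cos λ·ΔX − sin φ sin λ·ΔY + cos φ·ΔZ = −(0.132275)(0.260749)(-273) − (0.132275)(-0.965407)(414) + (0.991213)(-15) = 47.42 m.
1° of latitude spans πR/180 = 111195 m, so Δφ = 47.42 / 111195 × 3600 = 1.535″.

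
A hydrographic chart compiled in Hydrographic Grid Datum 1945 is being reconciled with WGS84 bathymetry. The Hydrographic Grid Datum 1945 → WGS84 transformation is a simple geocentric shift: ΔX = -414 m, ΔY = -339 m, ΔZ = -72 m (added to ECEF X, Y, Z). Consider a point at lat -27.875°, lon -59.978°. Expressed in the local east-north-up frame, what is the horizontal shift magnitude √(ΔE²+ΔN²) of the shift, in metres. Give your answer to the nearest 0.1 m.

At φ = -27.875°, λ = -59.978°: sin φ = -0.467544, cos φ = 0.883970, sin λ = -0.865833, cos λ = 0.500332.
ΔE = −sin λ·ΔX + cos λ·ΔY = −(-0.865833)·(-414) + (0.500332)·(-339) = -528.07 m.
ΔN = −sin φ cos λ·ΔX − sin φ sin λ·ΔY + cos φ·ΔZ = −(-0.467544)(0.500332)(-414) − (-0.467544)(-0.865833)(-339) + (0.883970)(-72) = -23.26 m.
Horizontal magnitude = √(ΔE² + ΔN²) = √((-528.07)² + (-23.26)²) = 528.58 m.

528.6 m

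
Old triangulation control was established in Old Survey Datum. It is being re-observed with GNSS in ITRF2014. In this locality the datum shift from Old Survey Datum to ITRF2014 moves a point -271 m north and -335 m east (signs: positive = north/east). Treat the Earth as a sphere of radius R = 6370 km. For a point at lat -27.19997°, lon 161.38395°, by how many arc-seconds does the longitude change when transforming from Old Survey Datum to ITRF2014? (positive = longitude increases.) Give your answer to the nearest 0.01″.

Δλ = -12.20″

At latitude -27.19997°, cos φ = 0.889417.
One radian of longitude at latitude φ spans R cos φ, so Δλ = ΔE / (R cos φ) = -335.0 / (6370000 × 0.889417) = -5.9129e-05 rad = -12.196″.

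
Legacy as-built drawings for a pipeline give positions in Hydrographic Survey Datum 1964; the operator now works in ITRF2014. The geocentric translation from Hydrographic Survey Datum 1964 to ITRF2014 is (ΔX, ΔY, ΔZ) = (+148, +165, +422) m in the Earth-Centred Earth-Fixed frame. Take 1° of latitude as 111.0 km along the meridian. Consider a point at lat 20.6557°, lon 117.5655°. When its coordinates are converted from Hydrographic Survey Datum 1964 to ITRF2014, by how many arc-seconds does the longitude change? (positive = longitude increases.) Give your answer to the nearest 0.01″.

sin φ = 0.352751, cos φ = 0.935717, sin λ = 0.886482, cos λ = -0.462762.
East component: ΔE = −sin λ·ΔX + cos λ·ΔY = −(0.886482)(148) + (-0.462762)(165) = -207.56 m.
1° of latitude spans 111000 m; at latitude φ, 1° of longitude spans that × cos φ = 103864.6 m, so Δλ = -207.56 / 103864.6 × 3600 = -7.194″.

Δλ = -7.19″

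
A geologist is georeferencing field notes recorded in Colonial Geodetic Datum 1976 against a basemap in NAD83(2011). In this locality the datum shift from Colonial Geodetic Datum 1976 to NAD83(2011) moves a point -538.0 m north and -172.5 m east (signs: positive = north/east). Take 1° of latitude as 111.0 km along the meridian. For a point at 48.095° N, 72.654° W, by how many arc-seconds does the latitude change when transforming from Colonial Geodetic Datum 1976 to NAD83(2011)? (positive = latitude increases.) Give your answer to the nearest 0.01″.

Δφ = -17.45″

1° of latitude = 111.0 km, so Δφ = -538.0 / 111000 = -0.0048468° = -17.449″.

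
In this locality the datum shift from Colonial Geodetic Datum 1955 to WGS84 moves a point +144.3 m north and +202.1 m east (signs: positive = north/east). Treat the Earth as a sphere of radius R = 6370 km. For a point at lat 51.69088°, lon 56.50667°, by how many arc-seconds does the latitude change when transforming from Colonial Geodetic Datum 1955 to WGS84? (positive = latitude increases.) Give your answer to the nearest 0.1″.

On a sphere of radius R, 1 rad of latitude = R, so Δφ = ΔN / R = 144.3 / 6370000 = 2.2653e-05 rad = 4.673″.

Δφ = 4.7″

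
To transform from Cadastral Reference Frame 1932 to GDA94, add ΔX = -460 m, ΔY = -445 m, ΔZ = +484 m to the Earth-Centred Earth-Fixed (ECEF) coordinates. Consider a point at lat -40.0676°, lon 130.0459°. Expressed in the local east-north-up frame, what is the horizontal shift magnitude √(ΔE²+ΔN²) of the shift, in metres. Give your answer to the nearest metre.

At φ = -40.0676°, λ = 130.0459°: sin φ = -0.643691, cos φ = 0.765286, sin λ = 0.765529, cos λ = -0.643401.
ΔE = −sin λ·ΔX + cos λ·ΔY = −(0.765529)·(-460) + (-0.643401)·(-445) = 638.46 m.
ΔN = −sin φ cos λ·ΔX − sin φ sin λ·ΔY + cos φ·ΔZ = −(-0.643691)(-0.643401)(-460) − (-0.643691)(0.765529)(-445) + (0.765286)(484) = 341.63 m.
Horizontal magnitude = √(ΔE² + ΔN²) = √(638.46² + 341.63²) = 724.11 m.

724 m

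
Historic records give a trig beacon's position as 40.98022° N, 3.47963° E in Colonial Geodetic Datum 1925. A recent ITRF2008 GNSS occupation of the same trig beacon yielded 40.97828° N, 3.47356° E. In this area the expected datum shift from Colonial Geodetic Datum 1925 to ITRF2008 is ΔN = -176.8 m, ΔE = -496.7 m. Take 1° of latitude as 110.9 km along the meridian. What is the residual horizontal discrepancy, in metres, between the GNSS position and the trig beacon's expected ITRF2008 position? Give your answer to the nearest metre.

Observed coordinate differences: Δφ = -0.00194°, Δλ = -0.00607°.
Converting to metres (1° lat = 110900 m, cos φ = 0.754936): observed ΔN = -215.1 m, observed ΔE = -508.2 m.
Subtracting the expected shift leaves a residual of -215.1 − (-176.8) = -38.3 m north and -508.2 − (-496.7) = -11.5 m east.
Residual distance = √((-38.3)² + (-11.5)²) = 40.0 m.

40 m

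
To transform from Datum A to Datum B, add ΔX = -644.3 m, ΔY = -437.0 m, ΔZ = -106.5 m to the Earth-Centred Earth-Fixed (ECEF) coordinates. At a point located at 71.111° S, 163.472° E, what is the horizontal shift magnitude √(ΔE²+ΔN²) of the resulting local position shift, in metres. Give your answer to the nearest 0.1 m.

741.3 m

At φ = -71.111°, λ = 163.472°: sin φ = -0.946148, cos φ = 0.323736, sin λ = 0.284484, cos λ = -0.958681.
ΔE = −sin λ·ΔX + cos λ·ΔY = −(0.284484)·(-644.3) + (-0.958681)·(-437.0) = 602.24 m.
ΔN = −sin φ cos λ·ΔX − sin φ sin λ·ΔY + cos φ·ΔZ = −(-0.946148)(-0.958681)(-644.3) − (-0.946148)(0.284484)(-437.0) + (0.323736)(-106.5) = 432.31 m.
Horizontal magnitude = √(ΔE² + ΔN²) = √(602.24² + 432.31²) = 741.34 m.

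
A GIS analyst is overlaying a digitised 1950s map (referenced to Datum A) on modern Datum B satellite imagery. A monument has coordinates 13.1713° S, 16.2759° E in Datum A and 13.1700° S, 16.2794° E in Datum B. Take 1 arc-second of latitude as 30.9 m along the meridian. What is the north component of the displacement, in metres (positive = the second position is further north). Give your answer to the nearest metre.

Δφ = -13.1700° − -13.1713° = +0.0013°; Δλ = 16.2794° − 16.2759° = +0.0035°.
1° of latitude = 3600 × 30.90 = 111240 m.
ΔN = Δφ × 111240 = 144.6 m; ΔE = Δλ × 111240 × cos(-13.1713°) = +0.0035 × 111240 × 0.973693 = 379.1 m.

ΔN = 145 m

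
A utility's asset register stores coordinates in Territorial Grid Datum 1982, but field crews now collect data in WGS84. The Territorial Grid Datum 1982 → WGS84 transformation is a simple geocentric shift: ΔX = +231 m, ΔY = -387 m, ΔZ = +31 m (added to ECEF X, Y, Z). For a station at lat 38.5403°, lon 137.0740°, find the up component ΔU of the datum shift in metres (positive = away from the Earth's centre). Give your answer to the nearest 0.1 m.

ΔU = -319.1 m

At φ = 38.5403°, λ = 137.0740°: sin φ = 0.623065, cos φ = 0.782170, sin λ = 0.681053, cos λ = -0.732234.
ΔU = cos φ cos λ·ΔX + cos φ sin λ·ΔY + sin φ·ΔZ = (0.782170)(-0.732234)(231) + (0.782170)(0.681053)(-387) + (0.623065)(31) = -319.14 m.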